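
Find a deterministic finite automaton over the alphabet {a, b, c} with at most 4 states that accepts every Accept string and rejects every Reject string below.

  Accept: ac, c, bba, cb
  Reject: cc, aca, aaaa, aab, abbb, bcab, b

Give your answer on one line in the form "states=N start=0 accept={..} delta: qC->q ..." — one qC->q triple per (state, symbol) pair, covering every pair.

Grow the machine one transition at a time. Run the examples from 0; the earliest place one falls off (shortest prefix, ties alphabetical) gets sent to the lowest-numbered state that keeps every Accept/Reject pair distinguishable — a pair clashes when both reach the same state with identical unread suffix — and to a fresh state only if none does.
a: 0a undefined. 0a->0: ok.
b: 0b undefined. 0b->0: no, bba/aaaa meet in 0. Open state 1: 0b->1.
c: 0c undefined. 0c->0: no, ac/cc meet in 0. 0c->1: no, ac/aab meet in 1. Open state 2: 0c->2.
bb: 1b undefined. 1b->0: no, bba/aaaa meet in 0. 1b->1: ok.
bc: 1c undefined. 1c->0: ok.
cb: 2b undefined. 2b->0: no, cb/aaaa meet in 0. 2b->1: no, cb/aab meet in 1. 2b->2: ok.
cc: 2c undefined. 2c->0: ok.
aca: 2a undefined. 2a->0: ok.
bba: 1a undefined. 1a->0: no, bba/cc meet in 0. 1a->1: no, bba/aab meet in 1. 1a->2: ok.
All examples now run through 3 states with every (state, symbol) defined. Accept strings end in {2}, Reject strings end in {0,1}; accept={2}.

states=3 start=0 accept={2} delta: 0a->0 0b->1 0c->2 1a->2 1b->1 1c->0 2a->0 2b->2 2c->0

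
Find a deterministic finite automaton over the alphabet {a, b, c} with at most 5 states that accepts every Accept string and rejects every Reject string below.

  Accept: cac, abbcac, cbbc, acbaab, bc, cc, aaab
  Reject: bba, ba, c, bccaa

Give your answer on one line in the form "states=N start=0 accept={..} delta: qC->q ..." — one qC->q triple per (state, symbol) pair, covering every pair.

states=3 start=0 accept={1} delta: 0a->0 0b->1 0c->2 1a->0 1b->0 1c->1 2a->1 2b->0 2c->1

Grow the machine one transition at a time. Run the examples from 0; the earliest place one falls off (shortest prefix, ties alphabetical) gets sent to the lowest-numbered state that keeps every Accept/Reject pair distinguishable — a pair clashes when both reach the same state with identical unread suffix — and to a fresh state only if none does.
a: 0a undefined. 0a->0: ok.
b: 0b undefined. 0b->0: no, bc/c meet in 0 with "c" left. Open state 1: 0b->1.
c: 0c undefined. 0c->0: no, cac/c meet in 0. 0c->1: no, aaab/c meet in 1. Open state 2: 0c->2.
ba: 1a undefined. 1a->0: ok.
bb: 1b undefined. 1b->0: ok.
bc: 1c undefined. 1c->0: no, bc/bba meet in 0. 1c->1: ok.
ca: 2a undefined. 2a->0: no, cac/c meet in 2. 2a->1: ok.
cb: 2b undefined. 2b->0: ok.
cc: 2c undefined. 2c->0: no, cc/bba meet in 0. 2c->1: ok.
All examples now run through 3 states with every (state, symbol) defined. Accept strings end in {1}, Reject strings end in {0,2}; accept={1}.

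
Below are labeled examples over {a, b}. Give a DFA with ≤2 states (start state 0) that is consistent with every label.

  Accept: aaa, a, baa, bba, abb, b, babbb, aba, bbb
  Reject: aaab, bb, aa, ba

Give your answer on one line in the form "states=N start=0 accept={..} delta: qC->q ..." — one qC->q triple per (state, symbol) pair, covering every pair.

Fold the examples into a partial DFA from state 0: repeatedly fix the first undefined (state, symbol) met by the shortest-then-alphabetical prefix, trying targets in increasing order and rejecting any under which an Accept and a Reject string meet in one state with the same remainder; add a state when all current targets are rejected. Accepting states are where Accept strings end.
a: 0a undefined. 0a->0: no, aaa/aa meet in 0. Open state 1: 0a->1.
b: 0b undefined. 0b->0: no, a/ba meet in 1. 0b->1: ok.
aa: 1a undefined. 1a->0: ok.
ab: 1b undefined. 1b->0: ok.
All examples now run through 2 states with every (state, symbol) defined. Accept strings end in {1}, Reject strings end in {0}; accept={1}.

states=2 start=0 accept={1} delta: 0a->1 0b->1 1a->0 1b->0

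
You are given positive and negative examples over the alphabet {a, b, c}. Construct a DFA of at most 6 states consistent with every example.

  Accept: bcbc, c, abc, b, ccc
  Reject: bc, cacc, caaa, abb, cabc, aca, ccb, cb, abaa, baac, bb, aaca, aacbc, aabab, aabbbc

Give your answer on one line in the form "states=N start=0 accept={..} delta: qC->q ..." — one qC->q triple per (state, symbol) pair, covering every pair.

Fold the examples into a partial DFA from state 0: repeatedly fix the first undefined (state, symbol) met by the shortest-then-alphabetical prefix, trying targets in increasing order and rejecting any under which an Accept and a Reject string meet in one state with the same remainder; add a state when all current targets are rejected. Accepting states are where Accept strings end.
a: 0a undefined. 0a->0: no, abc/bc meet in 0 with "bc" left. Open state 1: 0a->1.
b: 0b undefined. 0b->0: no, c/bc meet in 0 with "c" left. 0b->1: ok.
c: 0c undefined. 0c->0: no, abc/cabc meet in 1 with "bc" left. 0c->1: ok.
aa: 1a undefined. 1a->0: no, c/aabab meet in 1. 1a->1: no, bcbc/aacbc meet in 1 with "cbc" left. Open state 2: 1a->2.
ab: 1b undefined. 1b->0: no, c/abb meet in 1. 1b->1: no, c/abb meet in 1. 1b->2: ok.
ac: 1c undefined. 1c->0: no, bcbc/bc meet in 0. 1c->1: no, c/bc meet in 1. 1c->2: no, bcbc/cabc meet in 2 with "bc" left. Open state 3: 1c->3.
aab: 2b undefined. 2b->0: no, c/cabc meet in 1. 2b->1: no, c/abb meet in 1. 2b->2: no, abc/cabc meet in 2 with "c" left. 2b->3: no, ccc/cabc meet in 3 with "c" left. Open state 4: 2b->4.
aac: 2c undefined. 2c->0: no, c/cacc meet in 1. 2c->1: no, c/aacbc meet in 1. 2c->2: no, abc/cacc meet in 2. 2c->3: no, bcbc/aacbc meet in 3 with "bc" left. 2c->4: no, abc/abb meet in 4. Open state 5: 2c->5.
aba: 2a undefined. 2a->0: no, c/caaa meet in 1. 2a->1: ok.
aca: 3a undefined. 3a->0: ok.
bcb: 3b undefined. 3b->0: ok.
ccc: 3c undefined. 3c->0: no, ccc/aca meet in 0. 3c->1: ok.
aaba: 4a undefined. 4a->0: no, bcbc/aabab meet in 1. 4a->1: ok.
aabb: 4b undefined. 4b->0: ok.
aaca: 5a undefined. 5a->0: ok.
aacb: 5b undefined. 5b->0: no, bcbc/aacbc meet in 1. 5b->1: ok.
cabc: 4c undefined. 4c->0: ok.
cacc: 5c undefined. 5c->0: ok.
All examples now run through 6 states with every (state, symbol) defined. Accept strings end in {1,5}, Reject strings end in {0,2,3,4}; accept={1,5}.

states=6 start=0 accept={1,5} delta: 0a->1 0b->1 0c->1 1a->2 1b->2 1c->3 2a->1 2b->4 2c->5 3a->0 3b->0 3c->1 4a->1 4b->0 4c->0 5a->0 5b->1 5c->0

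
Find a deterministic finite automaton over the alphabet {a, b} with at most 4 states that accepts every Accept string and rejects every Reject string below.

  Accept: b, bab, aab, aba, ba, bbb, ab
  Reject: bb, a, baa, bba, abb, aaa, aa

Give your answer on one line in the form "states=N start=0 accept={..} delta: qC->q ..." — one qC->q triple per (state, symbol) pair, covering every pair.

states=3 start=0 accept={1,2} delta: 0a->0 0b->1 1a->2 1b->0 2a->0 2b->1

State merging on the prefix tree: take the shortest (then alphabetical) example prefix whose next move is undefined and point that move at state 0, else 1, else 2, ...; a target is out if some Accept/Reject pair would then sit in one state with the same input left (inseparable). If every existing state is out, open a new one.
a: 0a undefined. 0a->0: ok.
b: 0b undefined. 0b->0: no, b/bb meet in 0. Open state 1: 0b->1.
ba: 1a undefined. 1a->0: no, aba/a meet in 0. 1a->1: no, b/baa meet in 1. Open state 2: 1a->2.
bb: 1b undefined. 1b->0: ok.
baa: 2a undefined. 2a->0: ok.
bab: 2b undefined. 2b->0: no, bab/bb meet in 0. 2b->1: ok.
All examples now run through 3 states with every (state, symbol) defined. Accept strings end in {1,2}, Reject strings end in {0}; accept={1,2}.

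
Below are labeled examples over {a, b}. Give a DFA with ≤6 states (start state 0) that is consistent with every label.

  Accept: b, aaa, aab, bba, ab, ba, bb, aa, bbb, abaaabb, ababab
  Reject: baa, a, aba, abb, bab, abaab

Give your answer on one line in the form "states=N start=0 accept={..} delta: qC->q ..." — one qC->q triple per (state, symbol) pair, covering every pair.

Grow the machine one transition at a time. Run the examples from 0; the earliest place one falls off (shortest prefix, ties alphabetical) gets sent to the lowest-numbered state that keeps every Accept/Reject pair distinguishable — a pair clashes when both reach the same state with identical unread suffix — and to a fresh state only if none does.
a: 0a undefined. 0a->0: no, aaa/a meet in 0. Open state 1: 0a->1.
b: 0b undefined. 0b->0: no, bba/a meet in 1. 0b->1: no, b/a meet in 1. Open state 2: 0b->2.
aa: 1a undefined. 1a->0: no, aaa/a meet in 1. 1a->1: no, aaa/a meet in 1. 1a->2: ok.
ab: 1b undefined. 1b->0: no, b/abb meet in 2. 1b->1: no, b/aba meet in 2. 1b->2: no, aaa/aba meet in 2 with "a" left. Open state 3: 1b->3.
ba: 2a undefined. 2a->0: no, b/bab meet in 2. 2a->1: no, b/baa meet in 2. 2a->2: no, b/baa meet in 2. 2a->3: ok.
bb: 2b undefined. 2b->0: no, bba/a meet in 1. 2b->1: no, aab/a meet in 1. 2b->2: ok.
aba: 3a undefined. 3a->0: no, aaa/abaab meet in 3. 3a->1: no, b/abaab meet in 2. 3a->2: no, b/baa meet in 2. 3a->3: no, aaa/baa meet in 3. Open state 4: 3a->4.
abb: 3b undefined. 3b->0: ok.
abaa: 4a undefined. 4a->0: no, b/abaab meet in 2. 4a->1: no, aaa/abaab meet in 3. 4a->2: no, b/abaab meet in 2. 4a->3: ok.
abab: 4b undefined. 4b->0: ok.
All examples now run through 5 states with every (state, symbol) defined. Accept strings end in {2,3}, Reject strings end in {0,1,4}; accept={2,3}.

states=5 start=0 accept={2,3} delta: 0a->1 0b->2 1a->2 1b->3 2a->3 2b->2 3a->4 3b->0 4a->3 4b->0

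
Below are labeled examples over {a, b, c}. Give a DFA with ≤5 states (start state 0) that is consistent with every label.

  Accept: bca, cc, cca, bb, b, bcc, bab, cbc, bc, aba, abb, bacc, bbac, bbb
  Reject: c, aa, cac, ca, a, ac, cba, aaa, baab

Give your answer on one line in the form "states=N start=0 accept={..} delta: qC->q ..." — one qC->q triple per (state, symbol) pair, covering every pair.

Fold the examples into a partial DFA from state 0: repeatedly fix the first undefined (state, symbol) met by the shortest-then-alphabetical prefix, trying targets in increasing order and rejecting any under which an Accept and a Reject string meet in one state with the same remainder; add a state when all current targets are rejected. Accepting states are where Accept strings end.
a: 0a undefined. 0a->0: ok.
b: 0b undefined. 0b->0: no, bca/ca meet in 0 with "ca" left. Open state 1: 0b->1.
c: 0c undefined. 0c->0: no, cc/c meet in 0. 0c->1: no, b/c meet in 1. Open state 2: 0c->2.
ba: 1a undefined. 1a->0: no, b/baab meet in 1. 1a->1: no, bb/baab meet in 1 with "b" left. 1a->2: no, aba/c meet in 2. Open state 3: 1a->3.
bb: 1b undefined. 1b->0: no, bb/aa meet in 0. 1b->1: ok.
bc: 1c undefined. 1c->0: no, bca/aa meet in 0. 1c->1: ok.
ca: 2a undefined. 2a->0: ok.
cb: 2b undefined. 2b->0: no, cbc/c meet in 2. 2b->1: no, bca/cba meet in 3. 2b->2: ok.
cc: 2c undefined. 2c->0: no, cc/aa meet in 0. 2c->1: ok.
baa: 3a undefined. 3a->0: no, cc/baab meet in 1. 3a->1: no, cc/baab meet in 1. 3a->2: ok.
bab: 3b undefined. 3b->0: no, bab/aa meet in 0. 3b->1: ok.
bac: 3c undefined. 3c->0: no, bacc/c meet in 2. 3c->1: ok.
All examples now run through 4 states with every (state, symbol) defined. Accept strings end in {1,3}, Reject strings end in {0,2}; accept={1,3}.

states=4 start=0 accept={1,3} delta: 0a->0 0b->1 0c->2 1a->3 1b->1 1c->1 2a->0 2b->2 2c->1 3a->2 3b->1 3c->1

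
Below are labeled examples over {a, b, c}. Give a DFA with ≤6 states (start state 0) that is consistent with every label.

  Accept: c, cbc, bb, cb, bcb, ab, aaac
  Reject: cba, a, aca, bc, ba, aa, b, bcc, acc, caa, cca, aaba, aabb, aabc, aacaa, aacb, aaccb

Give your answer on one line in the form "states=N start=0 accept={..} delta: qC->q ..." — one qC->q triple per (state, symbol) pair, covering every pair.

states=5 start=0 accept={0,2} delta: 0a->1 0b->1 0c->2 1a->3 1b->0 1c->1 2a->0 2b->0 2c->0 3a->0 3b->4 3c->3 4a->1 4b->1 4c->1

Fold the examples into a partial DFA from state 0: repeatedly fix the first undefined (state, symbol) met by the shortest-then-alphabetical prefix, trying targets in increasing order and rejecting any under which an Accept and a Reject string meet in one state with the same remainder; add a state when all current targets are rejected. Accepting states are where Accept strings end.
a: 0a undefined. 0a->0: no, bb/aabb meet in 0 with "bb" left. Open state 1: 0a->1.
b: 0b undefined. 0b->0: no, c/bc meet in 0 with "c" left. 0b->1: ok.
c: 0c undefined. 0c->0: no, cbc/bc meet in 1 with "c" left. 0c->1: no, c/a meet in 1. Open state 2: 0c->2.
aa: 1a undefined. 1a->0: no, bb/aabb meet in 1 with "b" left. 1a->1: no, bcb/aacb meet in 1 with "cb" left. 1a->2: no, c/ba meet in 2. Open state 3: 1a->3.
ab: 1b undefined. 1b->0: ok.
ac: 1c undefined. 1c->0: no, c/bcc meet in 2. 1c->1: ok.
ca: 2a undefined. 2a->0: ok.
cb: 2b undefined. 2b->0: ok.
cc: 2c undefined. 2c->0: ok.
aaa: 3a undefined. 3a->0: ok.
aab: 3b undefined. 3b->0: no, c/aabc meet in 2. 3b->1: no, bb/aabb meet in 0. 3b->2: no, bb/aaba meet in 0. 3b->3: no, bb/aaba meet in 0. Open state 4: 3b->4.
aac: 3c undefined. 3c->0: no, bb/aaccb meet in 0. 3c->1: no, bb/aacaa meet in 0. 3c->2: no, bb/aacb meet in 0. 3c->3: ok.
aaba: 4a undefined. 4a->0: no, bb/aaba meet in 0. 4a->1: ok.
aabb: 4b undefined. 4b->0: no, bb/aabb meet in 0. 4b->1: ok.
aabc: 4c undefined. 4c->0: no, bb/aabc meet in 0. 4c->1: ok.
All examples now run through 5 states with every (state, symbol) defined. Accept strings end in {0,2}, Reject strings end in {1,3,4}; accept={0,2}.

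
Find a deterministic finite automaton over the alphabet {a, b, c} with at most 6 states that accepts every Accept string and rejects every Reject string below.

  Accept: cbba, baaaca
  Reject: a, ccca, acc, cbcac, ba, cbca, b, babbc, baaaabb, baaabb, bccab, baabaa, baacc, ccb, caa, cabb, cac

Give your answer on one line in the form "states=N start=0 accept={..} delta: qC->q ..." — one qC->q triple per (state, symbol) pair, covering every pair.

State merging on the prefix tree: take the shortest (then alphabetical) example prefix whose next move is undefined and point that move at state 0, else 1, else 2, ...; a target is out if some Accept/Reject pair would then sit in one state with the same input left (inseparable). If every existing state is out, open a new one.
a: 0a undefined. 0a->0: ok.
b: 0b undefined. 0b->0: ok.
c: 0c undefined. 0c->0: no, cbba/a meet in 0. Open state 1: 0c->1.
ca: 1a undefined. 1a->0: no, baaaca/a meet in 0. 1a->1: no, baaaca/babbc meet in 1. Open state 2: 1a->2.
cb: 1b undefined. 1b->0: no, cbba/a meet in 0. 1b->1: ok.
cc: 1c undefined. 1c->0: no, cbba/ccca meet in 2. 1c->1: no, cbba/ccca meet in 2. 1c->2: no, cbba/acc meet in 2. Open state 3: 1c->3.
caa: 2a undefined. 2a->0: ok.
cab: 2b undefined. 2b->0: ok.
cac: 2c undefined. 2c->0: ok.
ccb: 3b undefined. 3b->0: ok.
ccc: 3c undefined. 3c->0: ok.
bcca: 3a undefined. 3a->0: ok.
All examples now run through 4 states with every (state, symbol) defined. Accept strings end in {2}, Reject strings end in {0,1,3}; accept={2}.

states=4 start=0 accept={2} delta: 0a->0 0b->0 0c->1 1a->2 1b->1 1c->3 2a->0 2b->0 2c->0 3a->0 3b->0 3c->0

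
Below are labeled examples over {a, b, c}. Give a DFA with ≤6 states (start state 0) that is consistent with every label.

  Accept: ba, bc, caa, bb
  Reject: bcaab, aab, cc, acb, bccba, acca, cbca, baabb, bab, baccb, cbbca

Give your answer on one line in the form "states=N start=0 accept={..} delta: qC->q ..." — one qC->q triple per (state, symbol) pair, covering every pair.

states=4 start=0 accept={0,2} delta: 0a->0 0b->1 0c->2 1a->2 1b->0 1c->0 2a->1 2b->3 2c->3 3a->1 3b->0 3c->2

State merging on the prefix tree: take the shortest (then alphabetical) example prefix whose next move is undefined and point that move at state 0, else 1, else 2, ...; a target is out if some Accept/Reject pair would then sit in one state with the same input left (inseparable). If every existing state is out, open a new one.
a: 0a undefined. 0a->0: ok.
b: 0b undefined. 0b->0: no, ba/aab meet in 0. Open state 1: 0b->1.
c: 0c undefined. 0c->0: no, caa/cc meet in 0. 0c->1: no, bc/cc meet in 1 with "c" left. Open state 2: 0c->2.
ba: 1a undefined. 1a->0: no, bb/baabb meet in 1 with "b" left. 1a->1: no, ba/aab meet in 1. 1a->2: ok.
bb: 1b undefined. 1b->0: ok.
bc: 1c undefined. 1c->0: ok.
ca: 2a undefined. 2a->0: no, bc/baabb meet in 0. 2a->1: ok.
cb: 2b undefined. 2b->0: no, bc/acb meet in 0. 2b->1: no, ba/bccba meet in 2. 2b->2: no, ba/acb meet in 2. Open state 3: 2b->3.
cc: 2c undefined. 2c->0: no, bc/cc meet in 0. 2c->1: no, ba/acca meet in 2. 2c->2: no, ba/cc meet in 2. 2c->3: ok.
cbb: 3b undefined. 3b->0: ok.
cbc: 3c undefined. 3c->0: no, bc/cbca meet in 0. 3c->1: no, ba/cbca meet in 2. 3c->2: ok.
acca: 3a undefined. 3a->0: no, bc/bccba meet in 0. 3a->1: ok.
All examples now run through 4 states with every (state, symbol) defined. Accept strings end in {0,2}, Reject strings end in {1,3}; accept={0,2}.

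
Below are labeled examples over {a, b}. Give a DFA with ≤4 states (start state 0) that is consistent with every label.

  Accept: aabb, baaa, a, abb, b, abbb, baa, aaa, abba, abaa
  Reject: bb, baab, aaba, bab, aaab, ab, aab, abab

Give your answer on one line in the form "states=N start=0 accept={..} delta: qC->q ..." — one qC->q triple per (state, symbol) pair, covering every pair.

Grow the machine one transition at a time. Run the examples from 0; the earliest place one falls off (shortest prefix, ties alphabetical) gets sent to the lowest-numbered state that keeps every Accept/Reject pair distinguishable — a pair clashes when both reach the same state with identical unread suffix — and to a fresh state only if none does.
a: 0a undefined. 0a->0: no, aabb/bb meet in 0 with "bb" left. Open state 1: 0a->1.
b: 0b undefined. 0b->0: no, b/bb meet in 0. 0b->1: ok.
aa: 1a undefined. 1a->0: no, aabb/bb meet in 1 with "b" left. 1a->1: ok.
ab: 1b undefined. 1b->0: no, aabb/aaba meet in 1. 1b->1: no, aabb/bb meet in 1. Open state 2: 1b->2.
aba: 2a undefined. 2a->0: no, baaa/abab meet in 1. 2a->1: no, baaa/aaba meet in 1. 2a->2: no, aabb/abab meet in 2 with "b" left. Open state 3: 2a->3.
abb: 2b undefined. 2b->0: ok.
abaa: 3a undefined. 3a->0: ok.
abab: 3b undefined. 3b->0: no, aabb/abab meet in 0. 3b->1: no, baaa/abab meet in 1. 3b->2: ok.
All examples now run through 4 states with every (state, symbol) defined. Accept strings end in {0,1}, Reject strings end in {2,3}; accept={0,1}.

states=4 start=0 accept={0,1} delta: 0a->1 0b->1 1a->1 1b->2 2a->3 2b->0 3a->0 3b->2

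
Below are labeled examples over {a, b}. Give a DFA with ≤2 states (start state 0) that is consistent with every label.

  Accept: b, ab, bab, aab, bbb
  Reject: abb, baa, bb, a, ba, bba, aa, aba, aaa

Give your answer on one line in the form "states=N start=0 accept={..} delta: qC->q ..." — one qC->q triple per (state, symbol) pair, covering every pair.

Fold the examples into a partial DFA from state 0: repeatedly fix the first undefined (state, symbol) met by the shortest-then-alphabetical prefix, trying targets in increasing order and rejecting any under which an Accept and a Reject string meet in one state with the same remainder; add a state when all current targets are rejected. Accepting states are where Accept strings end.
a: 0a undefined. 0a->0: ok.
b: 0b undefined. 0b->0: no, b/abb meet in 0. Open state 1: 0b->1.
ba: 1a undefined. 1a->0: ok.
bb: 1b undefined. 1b->0: ok.
All examples now run through 2 states with every (state, symbol) defined. Accept strings end in {1}, Reject strings end in {0}; accept={1}.

states=2 start=0 accept={1} delta: 0a->0 0b->1 1a->0 1b->0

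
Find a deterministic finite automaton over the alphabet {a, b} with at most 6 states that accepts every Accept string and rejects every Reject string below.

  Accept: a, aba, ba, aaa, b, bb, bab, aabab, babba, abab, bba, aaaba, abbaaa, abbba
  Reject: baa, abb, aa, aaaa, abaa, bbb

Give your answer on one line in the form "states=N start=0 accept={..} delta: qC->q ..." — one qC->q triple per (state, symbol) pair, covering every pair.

states=4 start=0 accept={1,2,3} delta: 0a->1 0b->2 1a->0 1b->3 2a->1 2b->3 3a->1 3b->0

Fold the examples into a partial DFA from state 0: repeatedly fix the first undefined (state, symbol) met by the shortest-then-alphabetical prefix, trying targets in increasing order and rejecting any under which an Accept and a Reject string meet in one state with the same remainder; add a state when all current targets are rejected. Accepting states are where Accept strings end.
a: 0a undefined. 0a->0: no, a/aa meet in 0. Open state 1: 0a->1.
b: 0b undefined. 0b->0: no, b/bbb meet in 0. 0b->1: no, ba/aa meet in 1 with "a" left. Open state 2: 0b->2.
aa: 1a undefined. 1a->0: ok.
ab: 1b undefined. 1b->0: no, b/abb meet in 2. 1b->1: no, a/abb meet in 1. 1b->2: no, bb/abb meet in 2 with "b" left. Open state 3: 1b->3.
ba: 2a undefined. 2a->0: no, a/baa meet in 1. 2a->1: ok.
bb: 2b undefined. 2b->0: no, b/bbb meet in 2. 2b->1: no, bab/bbb meet in 3. 2b->2: no, b/bbb meet in 2. 2b->3: ok.
aba: 3a undefined. 3a->0: no, a/abaa meet in 1. 3a->1: ok.
abb: 3b undefined. 3b->0: ok.
All examples now run through 4 states with every (state, symbol) defined. Accept strings end in {1,2,3}, Reject strings end in {0}; accept={1,2,3}.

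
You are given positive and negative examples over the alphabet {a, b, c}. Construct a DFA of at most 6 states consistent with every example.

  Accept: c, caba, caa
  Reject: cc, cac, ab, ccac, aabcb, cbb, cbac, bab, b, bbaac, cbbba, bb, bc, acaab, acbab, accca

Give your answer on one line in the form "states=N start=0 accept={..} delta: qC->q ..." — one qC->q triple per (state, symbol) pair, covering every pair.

Fold the examples into a partial DFA from state 0: repeatedly fix the first undefined (state, symbol) met by the shortest-then-alphabetical prefix, trying targets in increasing order and rejecting any under which an Accept and a Reject string meet in one state with the same remainder; add a state when all current targets are rejected. Accepting states are where Accept strings end.
a: 0a undefined. 0a->0: ok.
b: 0b undefined. 0b->0: no, c/bbaac meet in 0 with "c" left. Open state 1: 0b->1.
c: 0c undefined. 0c->0: no, c/cc meet in 0. 0c->1: no, c/ab meet in 1. Open state 2: 0c->2.
ba: 1a undefined. 1a->0: ok.
bb: 1b undefined. 1b->0: no, c/bbaac meet in 2. 1b->1: no, c/bbaac meet in 2. 1b->2: no, c/bb meet in 2. Open state 3: 1b->3.
bc: 1c undefined. 1c->0: ok.
ca: 2a undefined. 2a->0: no, c/cac meet in 2. 2a->1: no, caa/cac meet in 0. 2a->2: ok.
cb: 2b undefined. 2b->0: no, c/cbac meet in 2. 2b->1: no, c/cbac meet in 2. 2b->2: no, c/cbb meet in 2. 2b->3: ok.
cc: 2c undefined. 2c->0: no, c/ccac meet in 2. 2c->1: no, c/ccac meet in 2. 2c->2: no, c/cc meet in 2. 2c->3: ok.
bba: 3a undefined. 3a->0: no, c/ccac meet in 2. 3a->1: no, c/bbaac meet in 2. 3a->2: ok.
cbb: 3b undefined. 3b->0: ok.
accc: 3c undefined. 3c->0: ok.
All examples now run through 4 states with every (state, symbol) defined. Accept strings end in {2}, Reject strings end in {0,1,3}; accept={2}.

states=4 start=0 accept={2} delta: 0a->0 0b->1 0c->2 1a->0 1b->3 1c->0 2a->2 2b->3 2c->3 3a->2 3b->0 3c->0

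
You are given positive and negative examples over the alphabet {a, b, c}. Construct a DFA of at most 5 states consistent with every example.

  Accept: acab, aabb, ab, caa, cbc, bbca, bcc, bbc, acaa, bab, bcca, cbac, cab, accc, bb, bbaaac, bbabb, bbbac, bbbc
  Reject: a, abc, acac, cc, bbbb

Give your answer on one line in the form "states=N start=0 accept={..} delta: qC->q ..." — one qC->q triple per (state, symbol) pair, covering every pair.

states=4 start=0 accept={1,2} delta: 0a->0 0b->1 0c->1 1a->1 1b->2 1c->0 2a->0 2b->3 2c->1 3a->0 3b->0 3c->1

State merging on the prefix tree: take the shortest (then alphabetical) example prefix whose next move is undefined and point that move at state 0, else 1, else 2, ...; a target is out if some Accept/Reject pair would then sit in one state with the same input left (inseparable). If every existing state is out, open a new one.
a: 0a undefined. 0a->0: ok.
b: 0b undefined. 0b->0: no, aabb/a meet in 0. Open state 1: 0b->1.
c: 0c undefined. 0c->0: no, caa/a meet in 0. 0c->1: ok.
ba: 1a undefined. 1a->0: no, acab/acac meet in 1. 1a->1: ok.
bb: 1b undefined. 1b->0: no, acab/a meet in 0. 1b->1: no, acab/bbbb meet in 1. Open state 2: 1b->2.
bc: 1c undefined. 1c->0: ok.
bba: 2a undefined. 2a->0: ok.
bbb: 2b undefined. 2b->0: no, ab/bbbb meet in 1. 2b->1: no, acab/bbbb meet in 2. 2b->2: no, acab/bbbb meet in 2. Open state 3: 2b->3.
bbc: 2c undefined. 2c->0: no, cbc/a meet in 0. 2c->1: ok.
bbba: 3a undefined. 3a->0: ok.
bbbb: 3b undefined. 3b->0: ok.
bbbc: 3c undefined. 3c->0: no, bbbc/a meet in 0. 3c->1: ok.
All examples now run through 4 states with every (state, symbol) defined. Accept strings end in {1,2}, Reject strings end in {0}; accept={1,2}.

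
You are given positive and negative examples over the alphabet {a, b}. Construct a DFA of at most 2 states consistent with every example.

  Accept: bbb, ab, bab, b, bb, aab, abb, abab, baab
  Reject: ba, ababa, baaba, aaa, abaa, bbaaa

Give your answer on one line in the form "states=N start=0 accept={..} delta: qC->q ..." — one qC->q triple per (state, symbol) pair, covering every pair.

states=2 start=0 accept={1} delta: 0a->0 0b->1 1a->0 1b->1

Grow the machine one transition at a time. Run the examples from 0; the earliest place one falls off (shortest prefix, ties alphabetical) gets sent to the lowest-numbered state that keeps every Accept/Reject pair distinguishable — a pair clashes when both reach the same state with identical unread suffix — and to a fresh state only if none does.
a: 0a undefined. 0a->0: ok.
b: 0b undefined. 0b->0: no, bbb/ba meet in 0. Open state 1: 0b->1.
ba: 1a undefined. 1a->0: ok.
bb: 1b undefined. 1b->0: no, bb/ba meet in 0. 1b->1: ok.
All examples now run through 2 states with every (state, symbol) defined. Accept strings end in {1}, Reject strings end in {0}; accept={1}.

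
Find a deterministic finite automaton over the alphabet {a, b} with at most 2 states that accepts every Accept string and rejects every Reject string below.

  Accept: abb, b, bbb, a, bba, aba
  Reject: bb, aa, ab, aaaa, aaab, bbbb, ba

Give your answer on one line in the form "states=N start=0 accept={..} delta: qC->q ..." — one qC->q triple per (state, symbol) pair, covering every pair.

Fold the examples into a partial DFA from state 0: repeatedly fix the first undefined (state, symbol) met by the shortest-then-alphabetical prefix, trying targets in increasing order and rejecting any under which an Accept and a Reject string meet in one state with the same remainder; add a state when all current targets are rejected. Accepting states are where Accept strings end.
a: 0a undefined. 0a->0: no, abb/bb meet in 0 with "bb" left. Open state 1: 0a->1.
b: 0b undefined. 0b->0: no, b/bb meet in 0. 0b->1: ok.
aa: 1a undefined. 1a->0: ok.
ab: 1b undefined. 1b->0: ok.
All examples now run through 2 states with every (state, symbol) defined. Accept strings end in {1}, Reject strings end in {0}; accept={1}.

states=2 start=0 accept={1} delta: 0a->1 0b->1 1a->0 1b->0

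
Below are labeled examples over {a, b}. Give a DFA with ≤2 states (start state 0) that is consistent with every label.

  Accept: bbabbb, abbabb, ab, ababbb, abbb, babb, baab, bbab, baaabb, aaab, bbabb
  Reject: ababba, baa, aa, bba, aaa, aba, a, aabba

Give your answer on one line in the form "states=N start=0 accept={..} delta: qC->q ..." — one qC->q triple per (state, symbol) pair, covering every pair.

states=2 start=0 accept={1} delta: 0a->0 0b->1 1a->0 1b->1

Grow the machine one transition at a time. Run the examples from 0; the earliest place one falls off (shortest prefix, ties alphabetical) gets sent to the lowest-numbered state that keeps every Accept/Reject pair distinguishable — a pair clashes when both reach the same state with identical unread suffix — and to a fresh state only if none does.
a: 0a undefined. 0a->0: ok.
b: 0b undefined. 0b->0: no, bbabbb/ababba meet in 0. Open state 1: 0b->1.
ba: 1a undefined. 1a->0: ok.
bb: 1b undefined. 1b->0: no, abbabb/ababba meet in 0. 1b->1: ok.
All examples now run through 2 states with every (state, symbol) defined. Accept strings end in {1}, Reject strings end in {0}; accept={1}.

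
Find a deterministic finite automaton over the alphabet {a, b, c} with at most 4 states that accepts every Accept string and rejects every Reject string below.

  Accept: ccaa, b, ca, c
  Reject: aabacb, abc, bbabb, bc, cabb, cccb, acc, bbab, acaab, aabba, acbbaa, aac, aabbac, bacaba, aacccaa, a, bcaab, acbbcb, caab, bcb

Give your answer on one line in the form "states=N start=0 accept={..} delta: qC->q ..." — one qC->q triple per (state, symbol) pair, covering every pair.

states=4 start=0 accept={2} delta: 0a->1 0b->2 0c->2 1a->1 1b->1 1c->1 2a->2 2b->1 2c->3 3a->2 3b->0 3c->1

State merging on the prefix tree: take the shortest (then alphabetical) example prefix whose next move is undefined and point that move at state 0, else 1, else 2, ...; a target is out if some Accept/Reject pair would then sit in one state with the same input left (inseparable). If every existing state is out, open a new one.
a: 0a undefined. 0a->0: no, c/aac meet in 0 with "c" left. Open state 1: 0a->1.
b: 0b undefined. 0b->0: no, c/bc meet in 0 with "c" left. 0b->1: no, b/a meet in 1. Open state 2: 0b->2.
c: 0c undefined. 0c->0: no, b/cccb meet in 2. 0c->1: no, c/a meet in 1. 0c->2: ok.
aa: 1a undefined. 1a->0: no, b/aac meet in 2. 1a->1: ok.
ab: 1b undefined. 1b->0: no, b/abc meet in 2. 1b->1: ok.
ac: 1c undefined. 1c->0: no, ccaa/aacccaa meet in 2 with "caa" left. 1c->1: ok.
ba: 2a undefined. 2a->0: no, ca/bacaba meet in 0. 2a->1: no, ca/aabacb meet in 1. 2a->2: ok.
bb: 2b undefined. 2b->0: no, b/cabb meet in 2. 2b->1: ok.
bc: 2c undefined. 2c->0: no, ccaa/aabacb meet in 1. 2c->1: no, ccaa/aabacb meet in 1. 2c->2: no, ccaa/bc meet in 2. Open state 3: 2c->3.
bca: 3a undefined. 3a->0: no, ccaa/aabacb meet in 1. 3a->1: no, ccaa/aabacb meet in 1. 3a->2: ok.
bcb: 3b undefined. 3b->0: ok.
ccc: 3c undefined. 3c->0: no, ccaa/cccb meet in 2. 3c->1: ok.
All examples now run through 4 states with every (state, symbol) defined. Accept strings end in {2}, Reject strings end in {0,1,3}; accept={2}.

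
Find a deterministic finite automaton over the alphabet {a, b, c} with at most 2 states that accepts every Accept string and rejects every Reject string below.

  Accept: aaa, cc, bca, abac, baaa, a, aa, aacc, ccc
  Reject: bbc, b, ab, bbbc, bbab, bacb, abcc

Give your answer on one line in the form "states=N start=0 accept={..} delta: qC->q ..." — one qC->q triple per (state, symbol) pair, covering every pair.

states=2 start=0 accept={0} delta: 0a->0 0b->1 0c->0 1a->0 1b->1 1c->1

Fold the examples into a partial DFA from state 0: repeatedly fix the first undefined (state, symbol) met by the shortest-then-alphabetical prefix, trying targets in increasing order and rejecting any under which an Accept and a Reject string meet in one state with the same remainder; add a state when all current targets are rejected. Accepting states are where Accept strings end.
a: 0a undefined. 0a->0: ok.
b: 0b undefined. 0b->0: no, aaa/b meet in 0. Open state 1: 0b->1.
c: 0c undefined. 0c->0: ok.
ba: 1a undefined. 1a->0: ok.
bb: 1b undefined. 1b->0: no, aaa/bbc meet in 0. 1b->1: ok.
bc: 1c undefined. 1c->0: no, aaa/bbc meet in 0. 1c->1: ok.
All examples now run through 2 states with every (state, symbol) defined. Accept strings end in {0}, Reject strings end in {1}; accept={0}.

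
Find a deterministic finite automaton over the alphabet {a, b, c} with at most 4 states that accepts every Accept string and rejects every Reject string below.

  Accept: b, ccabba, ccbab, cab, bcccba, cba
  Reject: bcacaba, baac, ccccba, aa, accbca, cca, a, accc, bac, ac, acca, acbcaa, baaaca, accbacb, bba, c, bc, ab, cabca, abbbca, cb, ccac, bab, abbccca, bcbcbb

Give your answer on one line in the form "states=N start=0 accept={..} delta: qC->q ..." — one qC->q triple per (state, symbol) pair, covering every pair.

states=4 start=0 accept={0} delta: 0a->1 0b->0 0c->1 1a->2 1b->2 1c->3 2a->0 2b->0 2c->3 3a->3 3b->1 3c->1

Fold the examples into a partial DFA from state 0: repeatedly fix the first undefined (state, symbol) met by the shortest-then-alphabetical prefix, trying targets in increasing order and rejecting any under which an Accept and a Reject string meet in one state with the same remainder; add a state when all current targets are rejected. Accepting states are where Accept strings end.
a: 0a undefined. 0a->0: no, b/ab meet in 0 with "b" left. Open state 1: 0a->1.
b: 0b undefined. 0b->0: ok.
c: 0c undefined. 0c->0: no, b/c meet in 0. 0c->1: ok.
aa: 1a undefined. 1a->0: no, b/aa meet in 0. 1a->1: no, cab/ab meet in 1 with "b" left. Open state 2: 1a->2.
ab: 1b undefined. 1b->0: no, b/ab meet in 0. 1b->1: no, cba/aa meet in 2. 1b->2: ok.
ac: 1c undefined. 1c->0: no, b/accc meet in 0. 1c->1: no, bcccba/ccccba meet in 2 with "a" left. 1c->2: no, cba/cca meet in 2 with "a" left. Open state 3: 1c->3.
abb: 2b undefined. 2b->0: ok.
acb: 3b undefined. 3b->0: no, ccbab/aa meet in 2. 3b->1: ok.
acc: 3c undefined. 3c->0: no, bcccba/a meet in 1. 3c->1: ok.
cba: 2a undefined. 2a->0: ok.
cca: 3a undefined. 3a->0: no, b/cca meet in 0. 3a->1: no, ccabba/cca meet in 1. 3a->2: no, b/acbcaa meet in 0. 3a->3: ok.
baac: 2c undefined. 2c->0: no, b/bcacaba meet in 0. 2c->1: no, b/bcbcbb meet in 0. 2c->2: no, b/accbca meet in 0. 2c->3: ok.
All examples now run through 4 states with every (state, symbol) defined. Accept strings end in {0}, Reject strings end in {1,2,3}; accept={0}.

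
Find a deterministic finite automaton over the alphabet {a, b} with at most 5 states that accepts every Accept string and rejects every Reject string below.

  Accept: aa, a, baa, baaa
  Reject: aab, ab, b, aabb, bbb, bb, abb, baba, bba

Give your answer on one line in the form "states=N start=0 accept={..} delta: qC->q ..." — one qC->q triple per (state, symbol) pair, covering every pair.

State merging on the prefix tree: take the shortest (then alphabetical) example prefix whose next move is undefined and point that move at state 0, else 1, else 2, ...; a target is out if some Accept/Reject pair would then sit in one state with the same input left (inseparable). If every existing state is out, open a new one.
a: 0a undefined. 0a->0: ok.
b: 0b undefined. 0b->0: no, aa/aab meet in 0. Open state 1: 0b->1.
ba: 1a undefined. 1a->0: no, aa/baba meet in 0. 1a->1: no, baa/aab meet in 1. Open state 2: 1a->2.
bb: 1b undefined. 1b->0: no, aa/aabb meet in 0. 1b->1: ok.
baa: 2a undefined. 2a->0: ok.
bab: 2b undefined. 2b->0: no, aa/baba meet in 0. 2b->1: ok.
All examples now run through 3 states with every (state, symbol) defined. Accept strings end in {0}, Reject strings end in {1,2}; accept={0}.

states=3 start=0 accept={0} delta: 0a->0 0b->1 1a->2 1b->1 2a->0 2b->1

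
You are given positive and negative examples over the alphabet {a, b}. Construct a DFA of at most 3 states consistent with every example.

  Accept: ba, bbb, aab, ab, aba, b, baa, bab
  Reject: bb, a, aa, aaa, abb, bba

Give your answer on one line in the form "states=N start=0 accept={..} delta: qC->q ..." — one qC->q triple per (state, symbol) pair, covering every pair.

State merging on the prefix tree: take the shortest (then alphabetical) example prefix whose next move is undefined and point that move at state 0, else 1, else 2, ...; a target is out if some Accept/Reject pair would then sit in one state with the same input left (inseparable). If every existing state is out, open a new one.
a: 0a undefined. 0a->0: ok.
b: 0b undefined. 0b->0: no, ba/bb meet in 0. Open state 1: 0b->1.
ba: 1a undefined. 1a->0: no, ba/a meet in 0. 1a->1: no, bab/bb meet in 1 with "b" left. Open state 2: 1a->2.
bb: 1b undefined. 1b->0: ok.
baa: 2a undefined. 2a->0: no, baa/bb meet in 0. 2a->1: ok.
bab: 2b undefined. 2b->0: no, bab/bb meet in 0. 2b->1: ok.
All examples now run through 3 states with every (state, symbol) defined. Accept strings end in {1,2}, Reject strings end in {0}; accept={1,2}.

states=3 start=0 accept={1,2} delta: 0a->0 0b->1 1a->2 1b->0 2a->1 2b->1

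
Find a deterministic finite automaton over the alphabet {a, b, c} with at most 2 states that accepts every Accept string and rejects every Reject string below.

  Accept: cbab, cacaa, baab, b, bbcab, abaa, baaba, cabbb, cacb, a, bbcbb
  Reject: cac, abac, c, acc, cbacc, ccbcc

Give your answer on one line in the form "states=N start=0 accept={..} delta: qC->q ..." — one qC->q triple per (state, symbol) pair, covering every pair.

states=2 start=0 accept={0} delta: 0a->0 0b->0 0c->1 1a->0 1b->0 1c->1

State merging on the prefix tree: take the shortest (then alphabetical) example prefix whose next move is undefined and point that move at state 0, else 1, else 2, ...; a target is out if some Accept/Reject pair would then sit in one state with the same input left (inseparable). If every existing state is out, open a new one.
a: 0a undefined. 0a->0: ok.
b: 0b undefined. 0b->0: ok.
c: 0c undefined. 0c->0: no, cbab/cac meet in 0. Open state 1: 0c->1.
ca: 1a undefined. 1a->0: ok.
cb: 1b undefined. 1b->0: ok.
cc: 1c undefined. 1c->0: no, cbab/acc meet in 0. 1c->1: ok.
All examples now run through 2 states with every (state, symbol) defined. Accept strings end in {0}, Reject strings end in {1}; accept={0}.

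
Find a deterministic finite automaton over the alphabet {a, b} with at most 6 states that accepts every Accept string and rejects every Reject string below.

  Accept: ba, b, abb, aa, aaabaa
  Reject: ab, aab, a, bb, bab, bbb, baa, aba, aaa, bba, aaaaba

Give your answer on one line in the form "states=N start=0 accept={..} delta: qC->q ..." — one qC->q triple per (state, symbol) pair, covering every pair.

states=5 start=0 accept={2,3} delta: 0a->1 0b->2 1a->3 1b->0 2a->3 2b->4 3a->1 3b->0 4a->0 4b->0

Fold the examples into a partial DFA from state 0: repeatedly fix the first undefined (state, symbol) met by the shortest-then-alphabetical prefix, trying targets in increasing order and rejecting any under which an Accept and a Reject string meet in one state with the same remainder; add a state when all current targets are rejected. Accepting states are where Accept strings end.
a: 0a undefined. 0a->0: no, ba/aba meet in 0 with "ba" left. Open state 1: 0a->1.
b: 0b undefined. 0b->0: no, ba/a meet in 1. 0b->1: no, b/a meet in 1. Open state 2: 0b->2.
aa: 1a undefined. 1a->0: no, ba/aaaaba meet in 2 with "a" left. 1a->1: no, aa/a meet in 1. 1a->2: no, ba/aaa meet in 2 with "a" left. Open state 3: 1a->3.
ab: 1b undefined. 1b->0: ok.
ba: 2a undefined. 2a->0: no, ba/ab meet in 0. 2a->1: no, ba/a meet in 1. 2a->2: no, ba/baa meet in 2. 2a->3: ok.
bb: 2b undefined. 2b->0: no, b/bbb meet in 2. 2b->1: no, ba/bba meet in 3. 2b->2: no, ba/bba meet in 3. 2b->3: no, ba/bb meet in 3. Open state 4: 2b->4.
aaa: 3a undefined. 3a->0: no, aaabaa/ab meet in 0. 3a->1: ok.
aab: 3b undefined. 3b->0: ok.
bba: 4a undefined. 4a->0: ok.
bbb: 4b undefined. 4b->0: ok.
All examples now run through 5 states with every (state, symbol) defined. Accept strings end in {2,3}, Reject strings end in {0,1,4}; accept={2,3}.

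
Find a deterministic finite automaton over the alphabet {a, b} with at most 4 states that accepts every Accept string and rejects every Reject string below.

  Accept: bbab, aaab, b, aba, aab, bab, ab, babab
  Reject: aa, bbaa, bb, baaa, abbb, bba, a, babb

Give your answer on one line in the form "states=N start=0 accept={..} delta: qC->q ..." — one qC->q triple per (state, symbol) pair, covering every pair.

states=4 start=0 accept={1,2} delta: 0a->0 0b->1 1a->2 1b->3 2a->0 2b->1 3a->0 3b->0

Grow the machine one transition at a time. Run the examples from 0; the earliest place one falls off (shortest prefix, ties alphabetical) gets sent to the lowest-numbered state that keeps every Accept/Reject pair distinguishable — a pair clashes when both reach the same state with identical unread suffix — and to a fresh state only if none does.
a: 0a undefined. 0a->0: ok.
b: 0b undefined. 0b->0: no, bbab/aa meet in 0. Open state 1: 0b->1.
ba: 1a undefined. 1a->0: no, aba/aa meet in 0. 1a->1: no, aaab/baaa meet in 1. Open state 2: 1a->2.
bb: 1b undefined. 1b->0: no, bbab/abbb meet in 1. 1b->1: no, aaab/bb meet in 1. 1b->2: no, aba/bb meet in 2. Open state 3: 1b->3.
baa: 2a undefined. 2a->0: ok.
bab: 2b undefined. 2b->0: no, aaab/babb meet in 1. 2b->1: ok.
bba: 3a undefined. 3a->0: ok.
abbb: 3b undefined. 3b->0: ok.
All examples now run through 4 states with every (state, symbol) defined. Accept strings end in {1,2}, Reject strings end in {0,3}; accept={1,2}.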